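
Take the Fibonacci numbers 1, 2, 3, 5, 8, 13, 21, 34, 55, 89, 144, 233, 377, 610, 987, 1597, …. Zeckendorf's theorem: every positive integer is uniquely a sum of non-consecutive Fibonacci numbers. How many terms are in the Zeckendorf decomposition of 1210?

1210 − 987 = 223
223 − 144 = 79
79 − 55 = 24
24 − 21 = 3
3 − 3 = 0
1210 = 987 + 144 + 55 + 21 + 3, which has 5 terms.

5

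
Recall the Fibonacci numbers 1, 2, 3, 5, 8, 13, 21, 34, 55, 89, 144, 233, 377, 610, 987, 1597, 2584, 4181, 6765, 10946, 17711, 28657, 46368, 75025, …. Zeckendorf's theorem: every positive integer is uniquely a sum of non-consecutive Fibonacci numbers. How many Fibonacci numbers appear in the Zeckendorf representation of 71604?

71604 − 46368 = 25236
25236 − 17711 = 7525
7525 − 6765 = 760
760 − 610 = 150
150 − 144 = 6
6 − 5 = 1
1 − 1 = 0
71604 = 46368 + 17711 + 6765 + 610 + 144 + 5 + 1, which has 7 terms.

7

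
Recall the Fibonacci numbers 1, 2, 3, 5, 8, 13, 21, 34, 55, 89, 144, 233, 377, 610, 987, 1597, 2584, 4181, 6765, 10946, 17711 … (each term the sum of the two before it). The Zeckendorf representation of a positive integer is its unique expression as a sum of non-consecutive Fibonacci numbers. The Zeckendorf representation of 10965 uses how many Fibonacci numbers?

subtract 10946 from 10965: 19 remains
subtract 13 from 19: 6 remains
subtract 5 from 6: 1 remains
subtract 1 from 1: 0 remains
10965 = 10946 + 13 + 5 + 1, which has 4 terms.

4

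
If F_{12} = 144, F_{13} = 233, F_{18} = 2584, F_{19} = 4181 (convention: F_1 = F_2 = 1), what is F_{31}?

1346269

By the addition formula F_{m+n} = F_m F_{n+1} + F_{m−1} F_n with m=13, n=18: F_{31} = 233·4181 + 144·2584 = 974173 + 372096 = 1346269.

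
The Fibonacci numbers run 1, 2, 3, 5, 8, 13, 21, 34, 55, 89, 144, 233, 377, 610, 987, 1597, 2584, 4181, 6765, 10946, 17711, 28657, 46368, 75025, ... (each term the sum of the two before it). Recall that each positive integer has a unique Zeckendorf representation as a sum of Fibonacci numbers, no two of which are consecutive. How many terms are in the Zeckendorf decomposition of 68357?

Greedy algorithm:
46368 ≤ 68357 < 75025, so take 46368; remainder 21989
17711 ≤ 21989 < 28657, so take 17711; remainder 4278
4181 ≤ 4278 < 6765, so take 4181; remainder 97
89 ≤ 97 < 144, so take 89; remainder 8
8 ≤ 8 < 13, so take 8; remainder 0
68357 = 46368 + 17711 + 4181 + 89 + 8, which has 5 terms.

5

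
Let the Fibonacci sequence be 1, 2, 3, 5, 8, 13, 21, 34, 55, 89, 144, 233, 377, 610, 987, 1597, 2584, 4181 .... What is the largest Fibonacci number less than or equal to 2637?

2584

2584 ≤ 2637 < 4181, so the largest Fibonacci number not exceeding 2637 is 2584.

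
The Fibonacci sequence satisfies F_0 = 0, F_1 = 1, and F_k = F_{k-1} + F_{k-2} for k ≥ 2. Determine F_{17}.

Iterating the recurrence up to F_{13} = 233 and F_{12} = 144:
F_{14} = F_{13} + F_{12} = 233 + 144 = 377
F_{15} = F_{14} + F_{13} = 377 + 233 = 610
F_{16} = F_{15} + F_{14} = 610 + 377 = 987
F_{17} = F_{16} + F_{15} = 987 + 610 = 1597

1597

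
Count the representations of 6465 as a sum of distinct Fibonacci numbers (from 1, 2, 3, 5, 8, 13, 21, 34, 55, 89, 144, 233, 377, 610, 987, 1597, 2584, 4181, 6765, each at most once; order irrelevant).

Each representation comes from the Zeckendorf form by replacing some F_k with F_{k−1} + F_{k−2} where possible.
6465 = 4181+1597+610+55+21+1 = 4181+1597+610+55+13+8+1 = 4181+1597+377+233+55+21+1 = 4181+1597+610+55+13+5+3+1 = … (31 more), for 35 in all.

35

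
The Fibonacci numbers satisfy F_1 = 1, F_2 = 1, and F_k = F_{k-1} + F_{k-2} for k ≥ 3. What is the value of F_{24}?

Iterating the recurrence up to F_{19} = 4181 and F_{18} = 2584:
F_{20} = F_{19} + F_{18} = 4181 + 2584 = 6765
F_{21} = F_{20} + F_{19} = 6765 + 4181 = 10946
F_{22} = F_{21} + F_{20} = 10946 + 6765 = 17711
F_{23} = F_{22} + F_{21} = 17711 + 10946 = 28657
F_{24} = F_{23} + F_{22} = 28657 + 17711 = 46368

46368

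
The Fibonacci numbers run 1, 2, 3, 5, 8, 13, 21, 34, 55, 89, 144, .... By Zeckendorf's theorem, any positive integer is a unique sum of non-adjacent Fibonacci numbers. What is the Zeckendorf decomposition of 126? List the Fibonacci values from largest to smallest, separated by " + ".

89 + 34 + 3

126 − 89 = 37
37 − 34 = 3
3 − 3 = 0
So 126 = 89 + 34 + 3, with no two terms consecutive in the sequence.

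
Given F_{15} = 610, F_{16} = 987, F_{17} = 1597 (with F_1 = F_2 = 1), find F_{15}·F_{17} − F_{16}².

610·1597 − 987² = 974170 − 974169 = 1. (Cassini's identity: F_{k−1}F_{k+1} − F_k² = (−1)^k.)

1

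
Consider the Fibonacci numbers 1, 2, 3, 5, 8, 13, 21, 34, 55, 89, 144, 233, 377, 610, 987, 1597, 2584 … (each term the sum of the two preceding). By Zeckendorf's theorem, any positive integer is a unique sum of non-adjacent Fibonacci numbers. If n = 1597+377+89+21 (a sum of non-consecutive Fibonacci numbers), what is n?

1597+377+89+21 = 2084.

2084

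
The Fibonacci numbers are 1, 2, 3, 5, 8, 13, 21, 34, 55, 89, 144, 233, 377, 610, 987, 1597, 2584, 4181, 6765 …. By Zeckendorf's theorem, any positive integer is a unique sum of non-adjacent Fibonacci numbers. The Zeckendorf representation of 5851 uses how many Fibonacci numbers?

5

4181 ≤ 5851 < 6765, so take 4181; remainder 1670
1597 ≤ 1670 < 2584, so take 1597; remainder 73
55 ≤ 73 < 89, so take 55; remainder 18
13 ≤ 18 < 21, so take 13; remainder 5
5 ≤ 5 < 8, so take 5; remainder 0
5851 = 4181 + 1597 + 55 + 13 + 5, which has 5 terms.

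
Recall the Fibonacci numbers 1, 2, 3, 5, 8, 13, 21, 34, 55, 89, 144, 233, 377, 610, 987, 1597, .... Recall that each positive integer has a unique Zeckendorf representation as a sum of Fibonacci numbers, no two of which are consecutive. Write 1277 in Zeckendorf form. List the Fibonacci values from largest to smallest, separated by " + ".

987 + 233 + 55 + 2

1277 − 987 = 290
290 − 233 = 57
57 − 55 = 2
2 − 2 = 0
So 1277 = 987 + 233 + 55 + 2, with no two terms consecutive in the sequence.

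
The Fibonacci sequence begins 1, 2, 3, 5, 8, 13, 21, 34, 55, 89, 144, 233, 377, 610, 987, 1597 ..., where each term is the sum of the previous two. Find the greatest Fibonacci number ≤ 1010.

987 ≤ 1010 < 1597, so the largest Fibonacci number not exceeding 1010 is 987.

987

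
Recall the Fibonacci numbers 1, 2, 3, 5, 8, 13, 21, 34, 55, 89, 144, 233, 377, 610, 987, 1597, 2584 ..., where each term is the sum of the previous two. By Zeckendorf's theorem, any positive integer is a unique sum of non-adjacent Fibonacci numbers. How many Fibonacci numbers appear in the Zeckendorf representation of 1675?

1597 ≤ 1675 < 2584, so take 1597; remainder 78
55 ≤ 78 < 89, so take 55; remainder 23
21 ≤ 23 < 34, so take 21; remainder 2
2 ≤ 2 < 3, so take 2; remainder 0
1675 = 1597 + 55 + 21 + 2, which has 4 terms.

4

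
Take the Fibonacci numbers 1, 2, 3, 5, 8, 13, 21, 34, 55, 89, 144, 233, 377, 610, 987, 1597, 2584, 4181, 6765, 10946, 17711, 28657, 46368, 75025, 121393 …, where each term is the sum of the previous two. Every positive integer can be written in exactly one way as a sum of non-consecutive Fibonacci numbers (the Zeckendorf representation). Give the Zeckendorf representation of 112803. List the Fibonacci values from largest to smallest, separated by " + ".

75025 + 28657 + 6765 + 1597 + 610 + 144 + 5

Greedily peel off the largest Fibonacci term at each step:
largest Fibonacci ≤ 112803 is 75025; 112803 − 75025 = 37778
largest Fibonacci ≤ 37778 is 28657; 37778 − 28657 = 9121
largest Fibonacci ≤ 9121 is 6765; 9121 − 6765 = 2356
largest Fibonacci ≤ 2356 is 1597; 2356 − 1597 = 759
largest Fibonacci ≤ 759 is 610; 759 − 610 = 149
largest Fibonacci ≤ 149 is 144; 149 − 144 = 5
largest Fibonacci ≤ 5 is 5; 5 − 5 = 0
So 112803 = 75025 + 28657 + 6765 + 1597 + 610 + 144 + 5, with no two terms consecutive in the sequence.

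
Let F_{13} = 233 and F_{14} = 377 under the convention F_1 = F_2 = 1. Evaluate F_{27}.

By F_{2k+1} = F_k² + F_{k+1}²: F_{27} = 233² + 377² = 54289 + 142129 = 196418.

196418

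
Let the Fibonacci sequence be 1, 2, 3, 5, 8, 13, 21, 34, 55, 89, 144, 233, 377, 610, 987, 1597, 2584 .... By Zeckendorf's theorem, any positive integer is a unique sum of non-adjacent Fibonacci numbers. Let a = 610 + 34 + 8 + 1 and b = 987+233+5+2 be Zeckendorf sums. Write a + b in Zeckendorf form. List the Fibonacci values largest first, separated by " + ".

The two numbers are 653 and 1227, so their sum is 1880.
Greedy algorithm:
subtract 1597 from 1880: 283 remains
subtract 233 from 283: 50 remains
subtract 34 from 50: 16 remains
subtract 13 from 16: 3 remains
subtract 3 from 3: 0 remains

1597 + 233 + 34 + 13 + 3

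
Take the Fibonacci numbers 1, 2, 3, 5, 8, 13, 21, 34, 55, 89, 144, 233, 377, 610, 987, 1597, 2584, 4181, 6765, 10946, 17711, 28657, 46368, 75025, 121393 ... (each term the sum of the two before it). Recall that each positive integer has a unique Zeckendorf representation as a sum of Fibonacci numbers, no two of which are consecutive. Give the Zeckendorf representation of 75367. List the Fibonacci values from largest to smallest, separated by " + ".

75025 + 233 + 89 + 13 + 5 + 2

75367 − 75025 = 342
342 − 233 = 109
109 − 89 = 20
20 − 13 = 7
7 − 5 = 2
2 − 2 = 0
So 75367 = 75025 + 233 + 89 + 13 + 5 + 2, with no two terms consecutive in the sequence.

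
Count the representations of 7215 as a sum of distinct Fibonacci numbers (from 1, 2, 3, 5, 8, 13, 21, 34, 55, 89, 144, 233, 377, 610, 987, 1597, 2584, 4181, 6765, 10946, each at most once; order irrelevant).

54

Each representation comes from the Zeckendorf form by replacing some F_k with F_{k−1} + F_{k−2} where possible.
7215 = 6765+377+55+13+5 = 6765+377+55+13+3+2 = 6765+377+34+21+13+5 = 6765+233+144+55+13+5 = … (50 more), for 54 in all.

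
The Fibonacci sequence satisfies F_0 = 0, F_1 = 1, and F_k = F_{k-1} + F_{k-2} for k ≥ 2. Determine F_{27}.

Iterating the recurrence up to F_{21} = 10946 and F_{20} = 6765:
F_{22} = F_{21} + F_{20} = 10946 + 6765 = 17711
F_{23} = F_{22} + F_{21} = 17711 + 10946 = 28657
F_{24} = F_{23} + F_{22} = 28657 + 17711 = 46368
F_{25} = F_{24} + F_{23} = 46368 + 28657 = 75025
F_{26} = F_{25} + F_{24} = 75025 + 46368 = 121393
F_{27} = F_{26} + F_{25} = 121393 + 75025 = 196418

196418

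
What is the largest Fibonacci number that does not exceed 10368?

6765

6765 ≤ 10368 < 10946, so the largest Fibonacci number not exceeding 10368 is 6765.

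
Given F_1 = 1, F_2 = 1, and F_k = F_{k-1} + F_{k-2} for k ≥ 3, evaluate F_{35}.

Iterating the recurrence up to F_{28} = 317811 and F_{27} = 196418:
F_{29} = F_{28} + F_{27} = 317811 + 196418 = 514229
F_{30} = F_{29} + F_{28} = 514229 + 317811 = 832040
F_{31} = F_{30} + F_{29} = 832040 + 514229 = 1346269
F_{32} = F_{31} + F_{30} = 1346269 + 832040 = 2178309
F_{33} = F_{32} + F_{31} = 2178309 + 1346269 = 3524578
F_{34} = F_{33} + F_{32} = 3524578 + 2178309 = 5702887
F_{35} = F_{34} + F_{33} = 5702887 + 3524578 = 9227465

9227465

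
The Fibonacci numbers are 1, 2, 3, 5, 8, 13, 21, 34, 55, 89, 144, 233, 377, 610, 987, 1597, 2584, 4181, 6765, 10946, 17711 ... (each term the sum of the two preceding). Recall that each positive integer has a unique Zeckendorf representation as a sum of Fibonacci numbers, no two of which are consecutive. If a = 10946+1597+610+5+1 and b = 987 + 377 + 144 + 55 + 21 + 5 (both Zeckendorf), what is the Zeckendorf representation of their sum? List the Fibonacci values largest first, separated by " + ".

10946 + 2584 + 987 + 144 + 55 + 21 + 8 + 3

The two numbers are 13159 and 1589, so their sum is 14748.
Greedily peel off the largest Fibonacci term at each step:
largest Fibonacci ≤ 14748 is 10946; 14748 − 10946 = 3802
largest Fibonacci ≤ 3802 is 2584; 3802 − 2584 = 1218
largest Fibonacci ≤ 1218 is 987; 1218 − 987 = 231
largest Fibonacci ≤ 231 is 144; 231 − 144 = 87
largest Fibonacci ≤ 87 is 55; 87 − 55 = 32
largest Fibonacci ≤ 32 is 21; 32 − 21 = 11
largest Fibonacci ≤ 11 is 8; 11 − 8 = 3
largest Fibonacci ≤ 3 is 3; 3 − 3 = 0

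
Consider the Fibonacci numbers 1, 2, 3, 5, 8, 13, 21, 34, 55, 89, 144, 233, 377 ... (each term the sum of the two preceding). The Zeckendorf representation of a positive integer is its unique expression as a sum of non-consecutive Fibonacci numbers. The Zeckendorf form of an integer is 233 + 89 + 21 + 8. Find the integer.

233 + 89 + 21 + 8 = 351.

351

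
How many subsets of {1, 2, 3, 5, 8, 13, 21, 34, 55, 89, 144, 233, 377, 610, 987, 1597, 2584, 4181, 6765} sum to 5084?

42

Starting from the Zeckendorf form and repeatedly splitting a term F_k into F_{k−1} + F_{k−2} (when neither is already used) reaches every representation.
5084 = 4181+610+233+55+5 = 4181+610+233+55+3+2 = 4181+610+233+34+21+5 = … (39 more), for 42 in all.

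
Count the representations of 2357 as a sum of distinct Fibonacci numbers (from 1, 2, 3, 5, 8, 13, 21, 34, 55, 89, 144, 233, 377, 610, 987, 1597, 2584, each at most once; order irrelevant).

24

2357 = 1597+610+144+5+1 = 1597+610+144+3+2+1 = 1597+610+89+55+5+1 = 1597+377+233+144+5+1 = 1597+610+89+55+3+2+1 = … (19 more), for 24 in all.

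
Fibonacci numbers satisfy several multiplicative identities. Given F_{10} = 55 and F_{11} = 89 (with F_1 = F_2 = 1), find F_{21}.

By F_{2k+1} = F_k² + F_{k+1}²: F_{21} = 55² + 89² = 3025 + 7921 = 10946.

10946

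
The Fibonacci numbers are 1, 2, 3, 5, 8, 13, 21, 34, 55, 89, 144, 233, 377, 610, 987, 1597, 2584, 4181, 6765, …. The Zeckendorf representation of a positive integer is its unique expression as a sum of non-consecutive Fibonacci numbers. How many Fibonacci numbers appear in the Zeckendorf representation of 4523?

4523: greatest Fibonacci not exceeding it is 4181, leaving 342
342: greatest Fibonacci not exceeding it is 233, leaving 109
109: greatest Fibonacci not exceeding it is 89, leaving 20
20: greatest Fibonacci not exceeding it is 13, leaving 7
7: greatest Fibonacci not exceeding it is 5, leaving 2
2: greatest Fibonacci not exceeding it is 2, leaving 0
4523 = 4181 + 233 + 89 + 13 + 5 + 2, which has 6 terms.

6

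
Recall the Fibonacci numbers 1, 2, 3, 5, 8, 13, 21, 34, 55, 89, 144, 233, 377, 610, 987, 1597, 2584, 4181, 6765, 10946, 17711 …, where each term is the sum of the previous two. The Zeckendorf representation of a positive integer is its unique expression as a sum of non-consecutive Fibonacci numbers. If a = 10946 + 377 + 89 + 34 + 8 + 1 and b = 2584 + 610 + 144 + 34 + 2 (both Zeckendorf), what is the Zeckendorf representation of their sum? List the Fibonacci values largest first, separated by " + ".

The two numbers are 11455 and 3374, so their sum is 14829.
10946 ≤ 14829 < 17711, so take 10946; remainder 3883
2584 ≤ 3883 < 4181, so take 2584; remainder 1299
987 ≤ 1299 < 1597, so take 987; remainder 312
233 ≤ 312 < 377, so take 233; remainder 79
55 ≤ 79 < 89, so take 55; remainder 24
21 ≤ 24 < 34, so take 21; remainder 3
3 ≤ 3 < 5, so take 3; remainder 0

10946 + 2584 + 987 + 233 + 55 + 21 + 3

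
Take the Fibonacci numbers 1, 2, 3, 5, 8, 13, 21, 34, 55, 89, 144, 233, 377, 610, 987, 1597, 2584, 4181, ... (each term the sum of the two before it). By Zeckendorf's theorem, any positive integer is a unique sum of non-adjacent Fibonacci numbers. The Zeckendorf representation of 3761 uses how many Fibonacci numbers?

Repeatedly subtract the largest Fibonacci number that fits:
take 2584 (≤ 3761); 3761 − 2584 = 1177
take 987 (≤ 1177); 1177 − 987 = 190
take 144 (≤ 190); 190 − 144 = 46
take 34 (≤ 46); 46 − 34 = 12
take 8 (≤ 12); 12 − 8 = 4
take 3 (≤ 4); 4 − 3 = 1
take 1 (≤ 1); 1 − 1 = 0
3761 = 2584 + 987 + 144 + 34 + 8 + 3 + 1, which has 7 terms.

7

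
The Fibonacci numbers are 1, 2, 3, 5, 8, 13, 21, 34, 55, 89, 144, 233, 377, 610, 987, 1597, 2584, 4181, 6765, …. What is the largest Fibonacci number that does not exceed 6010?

4181

4181 ≤ 6010 < 6765, so the largest Fibonacci number not exceeding 6010 is 4181.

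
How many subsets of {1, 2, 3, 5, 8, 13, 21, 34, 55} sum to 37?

6

Each representation comes from the Zeckendorf form by replacing some F_k with F_{k−1} + F_{k−2} where possible.
37 = 34+3 = 34+2+1 = 21+13+3 = … (3 more), for 6 in all.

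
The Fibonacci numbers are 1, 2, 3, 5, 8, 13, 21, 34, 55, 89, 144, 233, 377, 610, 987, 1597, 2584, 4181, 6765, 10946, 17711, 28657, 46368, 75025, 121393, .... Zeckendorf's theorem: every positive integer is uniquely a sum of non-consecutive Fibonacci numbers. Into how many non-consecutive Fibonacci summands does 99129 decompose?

largest Fibonacci ≤ 99129 is 75025; 99129 − 75025 = 24104
largest Fibonacci ≤ 24104 is 17711; 24104 − 17711 = 6393
largest Fibonacci ≤ 6393 is 4181; 6393 − 4181 = 2212
largest Fibonacci ≤ 2212 is 1597; 2212 − 1597 = 615
largest Fibonacci ≤ 615 is 610; 615 − 610 = 5
largest Fibonacci ≤ 5 is 5; 5 − 5 = 0
99129 = 75025 + 17711 + 4181 + 1597 + 610 + 5, which has 6 terms.

6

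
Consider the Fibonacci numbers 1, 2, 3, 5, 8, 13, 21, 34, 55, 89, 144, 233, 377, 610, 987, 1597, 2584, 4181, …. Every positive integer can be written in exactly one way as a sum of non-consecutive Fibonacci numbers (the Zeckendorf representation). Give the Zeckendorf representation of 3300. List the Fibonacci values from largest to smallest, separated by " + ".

2584 + 610 + 89 + 13 + 3 + 1

Repeatedly subtract the largest Fibonacci number that fits:
take 2584 (≤ 3300); 3300 − 2584 = 716
take 610 (≤ 716); 716 − 610 = 106
take 89 (≤ 106); 106 − 89 = 17
take 13 (≤ 17); 17 − 13 = 4
take 3 (≤ 4); 4 − 3 = 1
take 1 (≤ 1); 1 − 1 = 0
So 3300 = 2584 + 610 + 89 + 13 + 3 + 1, with no two terms consecutive in the sequence.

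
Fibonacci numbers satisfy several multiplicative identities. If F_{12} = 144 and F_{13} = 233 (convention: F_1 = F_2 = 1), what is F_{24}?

46368

By the doubling identity F_{2k} = F_k(2F_{k+1} − F_k): F_{24} = 144·(2·233 − 144) = 144·322 = 46368.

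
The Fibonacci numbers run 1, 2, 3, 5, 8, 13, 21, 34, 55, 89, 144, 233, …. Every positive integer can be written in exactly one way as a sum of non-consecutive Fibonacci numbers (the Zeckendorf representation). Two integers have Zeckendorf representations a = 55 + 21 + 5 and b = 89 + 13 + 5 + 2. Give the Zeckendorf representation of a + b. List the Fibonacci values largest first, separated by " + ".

144 + 34 + 8 + 3 + 1

The two numbers are 81 and 109, so their sum is 190.
144 ≤ 190 < 233, so take 144; remainder 46
34 ≤ 46 < 55, so take 34; remainder 12
8 ≤ 12 < 13, so take 8; remainder 4
3 ≤ 4 < 5, so take 3; remainder 1
1 ≤ 1 < 2, so take 1; remainder 0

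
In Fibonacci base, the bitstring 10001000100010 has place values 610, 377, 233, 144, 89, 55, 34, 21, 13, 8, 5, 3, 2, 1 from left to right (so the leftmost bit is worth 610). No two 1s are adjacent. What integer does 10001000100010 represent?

Summing the place values of the 1 bits: 610 + 89 + 13 + 2 = 714.

714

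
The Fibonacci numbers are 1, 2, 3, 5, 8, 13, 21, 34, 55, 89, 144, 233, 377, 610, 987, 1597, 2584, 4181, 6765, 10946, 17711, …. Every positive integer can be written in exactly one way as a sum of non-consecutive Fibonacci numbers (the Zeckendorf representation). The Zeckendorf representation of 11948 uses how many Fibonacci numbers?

take 10946 (≤ 11948); 11948 − 10946 = 1002
take 987 (≤ 1002); 1002 − 987 = 15
take 13 (≤ 15); 15 − 13 = 2
take 2 (≤ 2); 2 − 2 = 0
11948 = 10946 + 987 + 13 + 2, which has 4 terms.

4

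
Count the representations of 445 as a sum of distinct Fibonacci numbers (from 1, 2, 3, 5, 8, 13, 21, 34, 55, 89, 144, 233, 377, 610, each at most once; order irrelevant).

15

445 = 377+55+13 = 377+55+8+5 = 377+34+21+13 = 233+144+55+13 = … (11 more), for 15 in all.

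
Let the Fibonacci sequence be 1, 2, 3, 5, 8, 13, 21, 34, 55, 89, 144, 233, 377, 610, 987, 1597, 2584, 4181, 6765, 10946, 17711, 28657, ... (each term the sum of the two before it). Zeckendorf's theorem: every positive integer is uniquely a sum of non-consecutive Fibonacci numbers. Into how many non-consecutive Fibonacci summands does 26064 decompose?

take 17711 (≤ 26064); 26064 − 17711 = 8353
take 6765 (≤ 8353); 8353 − 6765 = 1588
take 987 (≤ 1588); 1588 − 987 = 601
take 377 (≤ 601); 601 − 377 = 224
take 144 (≤ 224); 224 − 144 = 80
take 55 (≤ 80); 80 − 55 = 25
take 21 (≤ 25); 25 − 21 = 4
take 3 (≤ 4); 4 − 3 = 1
take 1 (≤ 1); 1 − 1 = 0
26064 = 17711 + 6765 + 987 + 377 + 144 + 55 + 21 + 3 + 1, which has 9 terms.

9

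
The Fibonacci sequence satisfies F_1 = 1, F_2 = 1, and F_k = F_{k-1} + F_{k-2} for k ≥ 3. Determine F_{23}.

28657

Iterating the recurrence up to F_{19} = 4181 and F_{18} = 2584:
F_{20} = F_{19} + F_{18} = 4181 + 2584 = 6765
F_{21} = F_{20} + F_{19} = 6765 + 4181 = 10946
F_{22} = F_{21} + F_{20} = 10946 + 6765 = 17711
F_{23} = F_{22} + F_{21} = 17711 + 10946 = 28657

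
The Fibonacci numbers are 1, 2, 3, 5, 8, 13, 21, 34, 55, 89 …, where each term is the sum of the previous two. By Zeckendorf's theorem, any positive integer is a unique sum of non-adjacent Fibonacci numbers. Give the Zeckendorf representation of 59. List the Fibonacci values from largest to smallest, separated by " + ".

55 + 3 + 1

Greedily peel off the largest Fibonacci term at each step:
largest Fibonacci ≤ 59 is 55; 59 − 55 = 4
largest Fibonacci ≤ 4 is 3; 4 − 3 = 1
largest Fibonacci ≤ 1 is 1; 1 − 1 = 0
So 59 = 55 + 3 + 1, with no two terms consecutive in the sequence.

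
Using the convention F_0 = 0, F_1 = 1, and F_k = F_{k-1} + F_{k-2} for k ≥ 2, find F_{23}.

28657

Iterating the recurrence up to F_{17} = 1597 and F_{16} = 987:
F_{18} = F_{17} + F_{16} = 1597 + 987 = 2584
F_{19} = F_{18} + F_{17} = 2584 + 1597 = 4181
F_{20} = F_{19} + F_{18} = 4181 + 2584 = 6765
F_{21} = F_{20} + F_{19} = 6765 + 4181 = 10946
F_{22} = F_{21} + F_{20} = 10946 + 6765 = 17711
F_{23} = F_{22} + F_{21} = 17711 + 10946 = 28657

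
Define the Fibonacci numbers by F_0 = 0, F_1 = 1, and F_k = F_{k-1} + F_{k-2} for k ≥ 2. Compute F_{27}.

Iterating the recurrence up to F_{23} = 28657 and F_{22} = 17711:
F_{24} = F_{23} + F_{22} = 28657 + 17711 = 46368
F_{25} = F_{24} + F_{23} = 46368 + 28657 = 75025
F_{26} = F_{25} + F_{24} = 75025 + 46368 = 121393
F_{27} = F_{26} + F_{25} = 121393 + 75025 = 196418

196418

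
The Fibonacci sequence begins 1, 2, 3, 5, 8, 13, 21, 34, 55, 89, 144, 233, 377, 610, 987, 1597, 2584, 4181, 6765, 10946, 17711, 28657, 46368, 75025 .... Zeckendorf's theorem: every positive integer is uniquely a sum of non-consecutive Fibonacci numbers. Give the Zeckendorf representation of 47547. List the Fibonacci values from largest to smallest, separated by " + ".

Greedy algorithm:
47547: greatest Fibonacci not exceeding it is 46368, leaving 1179
1179: greatest Fibonacci not exceeding it is 987, leaving 192
192: greatest Fibonacci not exceeding it is 144, leaving 48
48: greatest Fibonacci not exceeding it is 34, leaving 14
14: greatest Fibonacci not exceeding it is 13, leaving 1
1: greatest Fibonacci not exceeding it is 1, leaving 0
So 47547 = 46368 + 987 + 144 + 34 + 13 + 1, with no two terms consecutive in the sequence.

46368 + 987 + 144 + 34 + 13 + 1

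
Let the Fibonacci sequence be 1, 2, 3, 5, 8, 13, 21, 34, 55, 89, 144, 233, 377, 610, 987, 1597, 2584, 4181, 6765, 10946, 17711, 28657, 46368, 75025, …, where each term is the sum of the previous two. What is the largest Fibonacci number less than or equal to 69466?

46368 ≤ 69466 < 75025, so the largest Fibonacci number not exceeding 69466 is 46368.

46368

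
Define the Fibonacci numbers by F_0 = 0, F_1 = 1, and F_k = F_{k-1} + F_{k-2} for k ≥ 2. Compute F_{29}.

Iterating the recurrence up to F_{23} = 28657 and F_{22} = 17711:
F_{24} = F_{23} + F_{22} = 28657 + 17711 = 46368
F_{25} = F_{24} + F_{23} = 46368 + 28657 = 75025
F_{26} = F_{25} + F_{24} = 75025 + 46368 = 121393
F_{27} = F_{26} + F_{25} = 121393 + 75025 = 196418
F_{28} = F_{27} + F_{26} = 196418 + 121393 = 317811
F_{29} = F_{28} + F_{27} = 317811 + 196418 = 514229

514229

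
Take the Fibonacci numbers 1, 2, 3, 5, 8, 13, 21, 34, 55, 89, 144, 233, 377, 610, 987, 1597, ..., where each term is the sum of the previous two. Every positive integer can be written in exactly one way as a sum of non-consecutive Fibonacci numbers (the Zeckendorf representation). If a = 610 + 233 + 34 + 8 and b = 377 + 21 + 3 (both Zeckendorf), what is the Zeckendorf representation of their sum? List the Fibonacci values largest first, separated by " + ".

987 + 233 + 55 + 8 + 3

The two numbers are 885 and 401, so their sum is 1286.
Greedily peel off the largest Fibonacci term at each step:
1286 − 987 = 299
299 − 233 = 66
66 − 55 = 11
11 − 8 = 3
3 − 3 = 0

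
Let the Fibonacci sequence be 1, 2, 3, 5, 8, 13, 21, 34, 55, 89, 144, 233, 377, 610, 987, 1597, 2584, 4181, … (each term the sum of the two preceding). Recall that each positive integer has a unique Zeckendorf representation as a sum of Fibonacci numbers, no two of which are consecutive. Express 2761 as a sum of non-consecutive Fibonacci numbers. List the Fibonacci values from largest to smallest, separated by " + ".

Greedy algorithm:
subtract 2584 from 2761: 177 remains
subtract 144 from 177: 33 remains
subtract 21 from 33: 12 remains
subtract 8 from 12: 4 remains
subtract 3 from 4: 1 remains
subtract 1 from 1: 0 remains
So 2761 = 2584 + 144 + 21 + 8 + 3 + 1, with no two terms consecutive in the sequence.

2584 + 144 + 21 + 8 + 3 + 1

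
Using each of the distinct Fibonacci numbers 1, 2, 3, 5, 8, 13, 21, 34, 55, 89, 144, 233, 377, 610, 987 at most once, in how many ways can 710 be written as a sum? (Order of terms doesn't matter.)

710 = 610+89+8+3 = 610+89+8+2+1 = 610+55+34+8+3 = 377+233+89+8+3 = … (20 more), for 24 in all.

24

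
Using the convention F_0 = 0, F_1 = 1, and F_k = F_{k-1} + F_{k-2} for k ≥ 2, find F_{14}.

377

Iterating the recurrence up to F_{9} = 34 and F_{8} = 21:
F_{10} = F_{9} + F_{8} = 34 + 21 = 55
F_{11} = F_{10} + F_{9} = 55 + 34 = 89
F_{12} = F_{11} + F_{10} = 89 + 55 = 144
F_{13} = F_{12} + F_{11} = 144 + 89 = 233
F_{14} = F_{13} + F_{12} = 233 + 144 = 377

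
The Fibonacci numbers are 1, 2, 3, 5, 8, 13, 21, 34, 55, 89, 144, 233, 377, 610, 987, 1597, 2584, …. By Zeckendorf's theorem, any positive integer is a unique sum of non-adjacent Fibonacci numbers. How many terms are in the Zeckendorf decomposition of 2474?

4

2474 − 1597 = 877
877 − 610 = 267
267 − 233 = 34
34 − 34 = 0
2474 = 1597 + 610 + 233 + 34, which has 4 terms.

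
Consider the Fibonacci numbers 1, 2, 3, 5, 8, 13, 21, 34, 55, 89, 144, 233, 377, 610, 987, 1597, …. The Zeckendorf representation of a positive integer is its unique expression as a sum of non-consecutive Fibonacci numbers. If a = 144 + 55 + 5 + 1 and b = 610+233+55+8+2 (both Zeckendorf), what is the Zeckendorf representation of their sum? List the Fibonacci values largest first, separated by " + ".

987 + 89 + 34 + 3

The two numbers are 205 and 908, so their sum is 1113.
Repeatedly subtract the largest Fibonacci number that fits:
1113 − 987 = 126
126 − 89 = 37
37 − 34 = 3
3 − 3 = 0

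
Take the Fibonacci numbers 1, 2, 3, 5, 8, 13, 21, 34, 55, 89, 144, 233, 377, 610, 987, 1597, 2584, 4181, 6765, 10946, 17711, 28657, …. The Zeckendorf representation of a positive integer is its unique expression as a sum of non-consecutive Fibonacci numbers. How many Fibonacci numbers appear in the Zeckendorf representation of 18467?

4

Greedy algorithm:
largest Fibonacci ≤ 18467 is 17711; 18467 − 17711 = 756
largest Fibonacci ≤ 756 is 610; 756 − 610 = 146
largest Fibonacci ≤ 146 is 144; 146 − 144 = 2
largest Fibonacci ≤ 2 is 2; 2 − 2 = 0
18467 = 17711 + 610 + 144 + 2, which has 4 terms.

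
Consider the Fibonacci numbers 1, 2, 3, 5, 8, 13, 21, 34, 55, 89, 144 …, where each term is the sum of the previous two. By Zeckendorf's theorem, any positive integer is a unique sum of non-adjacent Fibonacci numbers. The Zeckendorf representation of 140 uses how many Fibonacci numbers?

Greedily peel off the largest Fibonacci term at each step:
140: greatest Fibonacci not exceeding it is 89, leaving 51
51: greatest Fibonacci not exceeding it is 34, leaving 17
17: greatest Fibonacci not exceeding it is 13, leaving 4
4: greatest Fibonacci not exceeding it is 3, leaving 1
1: greatest Fibonacci not exceeding it is 1, leaving 0
140 = 89 + 34 + 13 + 3 + 1, which has 5 terms.

5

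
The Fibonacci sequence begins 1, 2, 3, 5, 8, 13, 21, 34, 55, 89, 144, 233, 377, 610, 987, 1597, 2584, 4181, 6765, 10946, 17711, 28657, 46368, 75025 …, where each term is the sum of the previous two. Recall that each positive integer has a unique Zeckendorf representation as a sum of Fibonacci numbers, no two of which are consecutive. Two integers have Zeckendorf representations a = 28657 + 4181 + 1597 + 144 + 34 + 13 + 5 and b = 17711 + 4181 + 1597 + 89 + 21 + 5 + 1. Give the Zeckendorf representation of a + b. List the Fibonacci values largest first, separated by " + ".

The two numbers are 34631 and 23605, so their sum is 58236.
58236 − 46368 = 11868
11868 − 10946 = 922
922 − 610 = 312
312 − 233 = 79
79 − 55 = 24
24 − 21 = 3
3 − 3 = 0

46368 + 10946 + 610 + 233 + 55 + 21 + 3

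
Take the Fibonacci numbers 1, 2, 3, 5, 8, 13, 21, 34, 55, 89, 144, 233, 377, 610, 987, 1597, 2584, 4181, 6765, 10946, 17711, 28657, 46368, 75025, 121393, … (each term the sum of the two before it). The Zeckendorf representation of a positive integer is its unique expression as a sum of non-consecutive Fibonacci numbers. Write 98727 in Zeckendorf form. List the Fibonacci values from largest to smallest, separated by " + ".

98727 − 75025 = 23702
23702 − 17711 = 5991
5991 − 4181 = 1810
1810 − 1597 = 213
213 − 144 = 69
69 − 55 = 14
14 − 13 = 1
1 − 1 = 0
So 98727 = 75025 + 17711 + 4181 + 1597 + 144 + 55 + 13 + 1, with no two terms consecutive in the sequence.

75025 + 17711 + 4181 + 1597 + 144 + 55 + 13 + 1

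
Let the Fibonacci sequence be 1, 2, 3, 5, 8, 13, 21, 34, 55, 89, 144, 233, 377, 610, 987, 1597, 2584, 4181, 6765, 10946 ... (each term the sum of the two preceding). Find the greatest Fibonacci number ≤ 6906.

6765 ≤ 6906 < 10946, so the largest Fibonacci number not exceeding 6906 is 6765.

6765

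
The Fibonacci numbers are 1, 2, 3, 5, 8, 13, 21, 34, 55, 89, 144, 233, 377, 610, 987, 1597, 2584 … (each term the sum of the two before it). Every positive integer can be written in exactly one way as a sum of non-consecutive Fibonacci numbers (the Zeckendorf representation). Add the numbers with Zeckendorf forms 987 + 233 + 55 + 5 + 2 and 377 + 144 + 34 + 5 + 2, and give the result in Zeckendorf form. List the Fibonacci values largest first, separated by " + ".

1597 + 233 + 13 + 1

The two numbers are 1282 and 562, so their sum is 1844.
1844: greatest Fibonacci not exceeding it is 1597, leaving 247
247: greatest Fibonacci not exceeding it is 233, leaving 14
14: greatest Fibonacci not exceeding it is 13, leaving 1
1: greatest Fibonacci not exceeding it is 1, leaving 0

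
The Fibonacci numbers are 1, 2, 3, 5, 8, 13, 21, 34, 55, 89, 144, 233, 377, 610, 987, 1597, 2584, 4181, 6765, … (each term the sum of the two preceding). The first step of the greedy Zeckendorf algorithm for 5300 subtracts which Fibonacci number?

4181

4181 ≤ 5300 < 6765, so the largest Fibonacci number not exceeding 5300 is 4181.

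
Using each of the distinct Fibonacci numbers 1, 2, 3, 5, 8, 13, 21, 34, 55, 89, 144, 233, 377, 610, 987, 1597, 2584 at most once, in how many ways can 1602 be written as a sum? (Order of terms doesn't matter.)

13

Starting from the Zeckendorf form and repeatedly splitting a term F_k into F_{k−1} + F_{k−2} (when neither is already used) reaches every representation.
1602 = 1597+5 = 1597+3+2 = 987+610+5 = 987+610+3+2 = 987+377+233+5 = … (8 more), for 13 in all.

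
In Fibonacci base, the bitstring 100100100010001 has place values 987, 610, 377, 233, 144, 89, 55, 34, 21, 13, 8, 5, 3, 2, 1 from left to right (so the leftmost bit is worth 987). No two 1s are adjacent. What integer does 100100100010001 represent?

1284

Summing the place values of the 1 bits: 987 + 233 + 55 + 8 + 1 = 1284.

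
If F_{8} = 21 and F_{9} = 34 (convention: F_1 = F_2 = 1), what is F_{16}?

By the doubling identity F_{2k} = F_k(2F_{k+1} − F_k): F_{16} = 21·(2·34 − 21) = 21·47 = 987.

987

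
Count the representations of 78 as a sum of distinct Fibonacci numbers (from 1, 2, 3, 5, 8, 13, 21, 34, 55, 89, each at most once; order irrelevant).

78 = 55+21+2 = 55+13+8+2 = 55+13+5+3+2 = 34+21+13+8+2 = 34+21+13+5+3+2 — 5 representations.

5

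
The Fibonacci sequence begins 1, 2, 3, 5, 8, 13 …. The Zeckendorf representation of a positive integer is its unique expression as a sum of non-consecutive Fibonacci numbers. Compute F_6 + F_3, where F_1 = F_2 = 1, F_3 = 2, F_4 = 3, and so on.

F_6 + F_3 = 8 + 2 = 10.

10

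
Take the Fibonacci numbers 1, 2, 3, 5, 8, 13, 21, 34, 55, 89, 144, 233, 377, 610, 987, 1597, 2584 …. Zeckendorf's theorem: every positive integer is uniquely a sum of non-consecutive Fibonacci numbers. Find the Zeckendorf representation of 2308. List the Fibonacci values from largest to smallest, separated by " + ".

1597 + 610 + 89 + 8 + 3 + 1

2308: greatest Fibonacci not exceeding it is 1597, leaving 711
711: greatest Fibonacci not exceeding it is 610, leaving 101
101: greatest Fibonacci not exceeding it is 89, leaving 12
12: greatest Fibonacci not exceeding it is 8, leaving 4
4: greatest Fibonacci not exceeding it is 3, leaving 1
1: greatest Fibonacci not exceeding it is 1, leaving 0
So 2308 = 1597 + 610 + 89 + 8 + 3 + 1, with no two terms consecutive in the sequence.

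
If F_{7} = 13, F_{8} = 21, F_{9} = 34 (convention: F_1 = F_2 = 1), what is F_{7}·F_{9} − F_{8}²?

13·34 − 21² = 442 − 441 = 1. (Cassini's identity: F_{k−1}F_{k+1} − F_k² = (−1)^k.)

1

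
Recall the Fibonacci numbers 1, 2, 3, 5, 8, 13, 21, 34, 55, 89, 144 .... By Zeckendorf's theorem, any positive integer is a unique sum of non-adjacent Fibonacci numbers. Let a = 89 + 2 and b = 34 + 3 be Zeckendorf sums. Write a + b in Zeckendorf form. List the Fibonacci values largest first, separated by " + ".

89 + 34 + 5

The two numbers are 91 and 37, so their sum is 128.
89 ≤ 128 < 144, so take 89; remainder 39
34 ≤ 39 < 55, so take 34; remainder 5
5 ≤ 5 < 8, so take 5; remainder 0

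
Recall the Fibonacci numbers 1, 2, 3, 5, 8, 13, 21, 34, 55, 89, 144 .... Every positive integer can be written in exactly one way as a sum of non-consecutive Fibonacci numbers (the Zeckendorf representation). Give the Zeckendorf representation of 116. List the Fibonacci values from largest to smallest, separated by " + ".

Repeatedly subtract the largest Fibonacci number that fits:
subtract 89 from 116: 27 remains
subtract 21 from 27: 6 remains
subtract 5 from 6: 1 remains
subtract 1 from 1: 0 remains
So 116 = 89 + 21 + 5 + 1, with no two terms consecutive in the sequence.

89 + 21 + 5 + 1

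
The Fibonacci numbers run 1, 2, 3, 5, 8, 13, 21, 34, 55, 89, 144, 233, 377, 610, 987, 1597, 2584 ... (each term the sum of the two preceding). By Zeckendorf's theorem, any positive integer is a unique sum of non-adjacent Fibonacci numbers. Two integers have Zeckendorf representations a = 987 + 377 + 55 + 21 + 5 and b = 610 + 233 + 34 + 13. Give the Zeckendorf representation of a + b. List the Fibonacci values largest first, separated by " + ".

1597 + 610 + 89 + 34 + 5

The two numbers are 1445 and 890, so their sum is 2335.
Greedy algorithm:
2335: greatest Fibonacci not exceeding it is 1597, leaving 738
738: greatest Fibonacci not exceeding it is 610, leaving 128
128: greatest Fibonacci not exceeding it is 89, leaving 39
39: greatest Fibonacci not exceeding it is 34, leaving 5
5: greatest Fibonacci not exceeding it is 5, leaving 0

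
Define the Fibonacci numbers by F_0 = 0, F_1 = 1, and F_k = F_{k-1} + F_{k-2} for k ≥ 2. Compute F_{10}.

Iterating the recurrence up to F_{5} = 5 and F_{4} = 3:
F_{6} = F_{5} + F_{4} = 5 + 3 = 8
F_{7} = F_{6} + F_{5} = 8 + 5 = 13
F_{8} = F_{7} + F_{6} = 13 + 8 = 21
F_{9} = F_{8} + F_{7} = 21 + 13 = 34
F_{10} = F_{9} + F_{8} = 34 + 21 = 55

55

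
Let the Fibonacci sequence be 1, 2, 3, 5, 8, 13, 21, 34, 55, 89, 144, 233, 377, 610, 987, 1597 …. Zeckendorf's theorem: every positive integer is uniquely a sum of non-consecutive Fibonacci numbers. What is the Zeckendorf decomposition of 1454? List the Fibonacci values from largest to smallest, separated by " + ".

987 + 377 + 89 + 1

subtract 987 from 1454: 467 remains
subtract 377 from 467: 90 remains
subtract 89 from 90: 1 remains
subtract 1 from 1: 0 remains
So 1454 = 987 + 377 + 89 + 1, with no two terms consecutive in the sequence.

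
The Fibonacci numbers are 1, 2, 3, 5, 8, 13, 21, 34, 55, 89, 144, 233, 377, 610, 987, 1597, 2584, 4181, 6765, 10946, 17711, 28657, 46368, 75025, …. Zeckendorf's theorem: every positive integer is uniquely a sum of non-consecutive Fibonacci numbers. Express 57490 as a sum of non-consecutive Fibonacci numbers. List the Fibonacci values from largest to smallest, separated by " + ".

Greedily peel off the largest Fibonacci term at each step:
57490 − 46368 = 11122
11122 − 10946 = 176
176 − 144 = 32
32 − 21 = 11
11 − 8 = 3
3 − 3 = 0
So 57490 = 46368 + 10946 + 144 + 21 + 8 + 3, with no two terms consecutive in the sequence.

46368 + 10946 + 144 + 21 + 8 + 3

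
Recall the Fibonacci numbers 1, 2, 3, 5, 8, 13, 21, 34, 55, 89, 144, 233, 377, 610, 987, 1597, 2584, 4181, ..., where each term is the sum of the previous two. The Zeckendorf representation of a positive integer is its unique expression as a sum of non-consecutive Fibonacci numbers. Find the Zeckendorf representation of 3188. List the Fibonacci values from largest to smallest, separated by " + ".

2584 + 377 + 144 + 55 + 21 + 5 + 2

Greedy algorithm:
subtract 2584 from 3188: 604 remains
subtract 377 from 604: 227 remains
subtract 144 from 227: 83 remains
subtract 55 from 83: 28 remains
subtract 21 from 28: 7 remains
subtract 5 from 7: 2 remains
subtract 2 from 2: 0 remains
So 3188 = 2584 + 377 + 144 + 55 + 21 + 5 + 2, with no two terms consecutive in the sequence.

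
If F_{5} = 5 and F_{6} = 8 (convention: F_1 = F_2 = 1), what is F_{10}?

55

By the doubling identity F_{2k} = F_k(2F_{k+1} − F_k): F_{10} = 5·(2·8 − 5) = 5·11 = 55.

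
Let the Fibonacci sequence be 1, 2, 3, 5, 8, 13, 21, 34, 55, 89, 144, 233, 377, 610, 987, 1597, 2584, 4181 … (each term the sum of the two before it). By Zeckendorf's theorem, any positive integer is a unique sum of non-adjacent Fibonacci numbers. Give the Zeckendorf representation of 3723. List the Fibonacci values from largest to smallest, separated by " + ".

Greedily peel off the largest Fibonacci term at each step:
take 2584 (≤ 3723); 3723 − 2584 = 1139
take 987 (≤ 1139); 1139 − 987 = 152
take 144 (≤ 152); 152 − 144 = 8
take 8 (≤ 8); 8 − 8 = 0
So 3723 = 2584 + 987 + 144 + 8, with no two terms consecutive in the sequence.

2584 + 987 + 144 + 8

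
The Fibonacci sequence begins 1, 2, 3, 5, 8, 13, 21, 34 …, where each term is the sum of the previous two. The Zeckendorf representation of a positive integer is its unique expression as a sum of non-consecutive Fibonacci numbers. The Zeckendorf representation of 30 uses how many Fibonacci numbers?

3

Greedy algorithm:
subtract 21 from 30: 9 remains
subtract 8 from 9: 1 remains
subtract 1 from 1: 0 remains
30 = 21 + 8 + 1, which has 3 terms.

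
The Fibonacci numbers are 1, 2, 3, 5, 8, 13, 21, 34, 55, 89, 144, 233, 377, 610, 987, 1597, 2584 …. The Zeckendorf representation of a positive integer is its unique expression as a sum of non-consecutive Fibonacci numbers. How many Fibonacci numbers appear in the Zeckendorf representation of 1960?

take 1597 (≤ 1960); 1960 − 1597 = 363
take 233 (≤ 363); 363 − 233 = 130
take 89 (≤ 130); 130 − 89 = 41
take 34 (≤ 41); 41 − 34 = 7
take 5 (≤ 7); 7 − 5 = 2
take 2 (≤ 2); 2 − 2 = 0
1960 = 1597 + 233 + 89 + 34 + 5 + 2, which has 6 terms.

6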